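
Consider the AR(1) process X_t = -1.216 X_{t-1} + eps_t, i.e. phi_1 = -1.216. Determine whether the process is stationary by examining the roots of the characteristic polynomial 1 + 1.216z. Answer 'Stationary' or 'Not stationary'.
\text{Not stationary}

The AR(p) characteristic polynomial is P(z) = 1 + 1.216z.
Stationarity requires all roots to lie outside the unit circle, i.e. |z| > 1 for every root.
This is linear in z: 1 + (1.216) z = 0  =>  z = -1/(1.216) = -0.822368,  |z| = 0.822368.
Moduli of all roots: 0.8224.
All moduli strictly greater than 1? No.
Verdict: Not stationary.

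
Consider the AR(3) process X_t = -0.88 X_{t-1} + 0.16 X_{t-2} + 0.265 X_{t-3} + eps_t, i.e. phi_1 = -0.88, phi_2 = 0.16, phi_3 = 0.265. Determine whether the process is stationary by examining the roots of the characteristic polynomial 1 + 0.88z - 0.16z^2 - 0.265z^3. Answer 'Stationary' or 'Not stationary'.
\text{Stationary}

The AR(p) characteristic polynomial is P(z) = 1 + 0.88z - 0.16z^2 - 0.265z^3.
Stationarity requires all roots to lie outside the unit circle, i.e. |z| > 1 for every root.
Degree 3: look for a simple real root z0 first, then factor out (1 - z/z0) and solve the remaining quadratic.
Testing z0 = 2: P(2) = 1 + (0.88)(2) + (-0.16)(2)^2 + (-0.265)(2)^3
  = 1 + (1.76) + (-0.64) + (-2.12) = 0.  So z_0 = 2 is a root, |z_0| = 2.
Divide out the factor (1 - 0.5 z) = (1 - z/z0) (since 1/z0 = 0.5):
  P(z) = (1 - 0.5 z)(1 + (1.38) z + (0.53) z^2)
  [check: z-coef 1.38 - (0.5) = 0.88; z^2-coef 0.53 - (0.5)(1.38) = -0.16; z^3-coef -(0.5)(0.53) = -0.265.]
Remaining roots from the quadratic factor 1 + (1.38) z + (0.53) z^2:
  Set 1 + (1.38) z + (0.53) z^2 = 0, i.e. a z^2 + b z + c = 0 with a = 0.53, b = 1.38, c = 1.
  Discriminant D = b^2 - 4ac = (1.38)^2 - 4*(0.53)*1 = 1.9044 - (2.12) = -0.2156.
  D < 0, so the roots are the complex-conjugate pair z = (-b +/- i sqrt(-D)) / (2a) = -1.3019 +/- 0.438i.
  For a conjugate pair |z|^2 = z * conj(z) = (product of roots) = c/a = 1/(0.53) = 1.886792, so |z| = sqrt(1.886792) = 1.3736 for both roots.
Moduli of all roots: 2.0000, 1.3736, 1.3736.
All moduli strictly greater than 1? Yes.
Verdict: Stationary.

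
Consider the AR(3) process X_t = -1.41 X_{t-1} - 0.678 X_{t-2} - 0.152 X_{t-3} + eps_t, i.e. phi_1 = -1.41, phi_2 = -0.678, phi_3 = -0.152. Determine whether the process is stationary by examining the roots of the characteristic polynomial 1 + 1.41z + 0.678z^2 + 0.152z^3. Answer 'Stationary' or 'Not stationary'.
\text{Stationary}

The AR(p) characteristic polynomial is P(z) = 1 + 1.41z + 0.678z^2 + 0.152z^3.
Stationarity requires all roots to lie outside the unit circle, i.e. |z| > 1 for every root.
Degree 3: look for a simple real root z0 first, then factor out (1 - z/z0) and solve the remaining quadratic.
Testing z0 = -1.25: P(-1.25) = 1 + (1.41)(-1.25) + (0.678)(-1.25)^2 + (0.152)(-1.25)^3
  = 1 + (-1.7625) + (1.059375) + (-0.296875) = 0.  So z_0 = -1.25 is a root, |z_0| = 1.25.
Divide out the factor (1 + 0.8 z) = (1 - z/z0) (since 1/z0 = -0.8):
  P(z) = (1 + 0.8 z)(1 + (0.61) z + (0.19) z^2)
  [check: z-coef 0.61 - (-0.8) = 1.41; z^2-coef 0.19 - (-0.8)(0.61) = 0.678; z^3-coef -(-0.8)(0.19) = 0.152.]
Remaining roots from the quadratic factor 1 + (0.61) z + (0.19) z^2:
  Set 1 + (0.61) z + (0.19) z^2 = 0, i.e. a z^2 + b z + c = 0 with a = 0.19, b = 0.61, c = 1.
  Discriminant D = b^2 - 4ac = (0.61)^2 - 4*(0.19)*1 = 0.3721 - (0.76) = -0.3879.
  D < 0, so the roots are the complex-conjugate pair z = (-b +/- i sqrt(-D)) / (2a) = -1.6053 +/- 1.639i.
  For a conjugate pair |z|^2 = z * conj(z) = (product of roots) = c/a = 1/(0.19) = 5.263158, so |z| = sqrt(5.263158) = 2.2942 for both roots.
Moduli of all roots: 1.2500, 2.2942, 2.2942.
All moduli strictly greater than 1? Yes.
Verdict: Stationary.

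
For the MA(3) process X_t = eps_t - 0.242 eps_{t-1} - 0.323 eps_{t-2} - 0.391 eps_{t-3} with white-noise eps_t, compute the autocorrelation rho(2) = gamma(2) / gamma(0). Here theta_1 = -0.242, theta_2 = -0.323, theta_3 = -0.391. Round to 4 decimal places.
\rho(2) = -0.1736

For an MA(q) process with theta_0 = 1, the autocovariance is
  gamma(k) = sigma^2 * sum_{i=0..q-k} theta_i * theta_{i+k},
and rho(k) = gamma(k) / gamma(0). Sigma^2 cancels.
  numerator   = (1)*(-0.323) + (-0.242)*(-0.391) = -0.228378.
  denominator = (1)^2 + (-0.242)^2 + (-0.323)^2 + (-0.391)^2 = 1.315774.
  rho(2) = -0.228378 / 1.315774 = -0.1736.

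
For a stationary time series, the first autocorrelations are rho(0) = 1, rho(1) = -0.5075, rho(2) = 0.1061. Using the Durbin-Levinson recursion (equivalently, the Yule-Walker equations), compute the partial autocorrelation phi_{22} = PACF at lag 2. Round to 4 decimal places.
\phi_{22} = -0.2040

The PACF at lag k is phi_{kk}, the last component of the solution
to the Yule-Walker system G_k phi = r_k where
  (G_k)_{ij} = rho(|i - j|), (r_k)_i = rho(i), i,j = 1..k.
Equivalently, Durbin-Levinson gives phi_{kk} iteratively:
  phi_{11} = rho(1)
  phi_{kk} = [rho(k) - sum_{j=1..k-1} phi_{k-1,j} rho(k-j)]
            / [1 - sum_{j=1..k-1} phi_{k-1,j} rho(j)],
  phi_{k,j} = phi_{k-1,j} - phi_{kk} phi_{k-1,k-j},  j = 1..k-1.
Step k = 1:
  phi_11 = rho(1) = -0.5075.
Step k = 2:
  phi_22 = [rho(2) - phi_11 rho(1)] / [1 - phi_11 rho(1)] = [0.1061 - (-0.5075)(-0.5075)] / [1 - (-0.5075)(-0.5075)]
         = -0.15145625 / 0.74244375 = -0.204.
Therefore phi_{22} = -0.2040.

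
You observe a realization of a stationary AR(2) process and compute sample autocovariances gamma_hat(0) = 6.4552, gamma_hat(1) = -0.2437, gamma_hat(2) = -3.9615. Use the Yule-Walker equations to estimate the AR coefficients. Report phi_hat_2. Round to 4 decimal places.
\hat\phi_{2} = -0.6160

The Yule-Walker equations for an AR(p) process read, in matrix form,
  Gamma_p phi = r_p,   with   (Gamma_p)_{ij} = gamma(|i - j|),
                       (r_p)_i = gamma(i),   i,j = 1..p.
Substitute the sample gammas (Toeplitz matrix and right-hand side of size 2):
  Gamma_p = [[6.4552, -0.2437], [-0.2437, 6.4552]]
  r_p     = [-0.2437, -3.9615]
Written out:
  6.4552 phi_1 - 0.2437 phi_2 = -0.2437
  -0.2437 phi_1 + 6.4552 phi_2 = -3.9615
Solve by Cramer's rule:
  det = gamma(0)^2 - gamma(1)^2 = (6.4552)^2 - (-0.2437)^2 = 41.66960704 - 0.05938969 = 41.61021735
  phi_hat_1 = [gamma(1) gamma(0) - gamma(1) gamma(2)] / det = [(-0.2437)(6.4552) - (-0.2437)(-3.9615)] / 41.61021735 = -2.53854979 / 41.61021735 = -0.061
  phi_hat_2 = [gamma(0) gamma(2) - gamma(1)^2] / det = [(6.4552)(-3.9615) - (-0.2437)^2] / 41.61021735 = -25.63166449 / 41.61021735 = -0.616
So phi_hat = [-0.0610, -0.6160].
Therefore phi_hat_2 = -0.6160.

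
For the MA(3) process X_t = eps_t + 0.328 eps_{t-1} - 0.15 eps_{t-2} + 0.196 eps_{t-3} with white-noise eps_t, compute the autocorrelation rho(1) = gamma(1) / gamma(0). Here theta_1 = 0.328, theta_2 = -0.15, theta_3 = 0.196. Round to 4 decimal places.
\rho(1) = 0.2134

For an MA(q) process with theta_0 = 1, the autocovariance is
  gamma(k) = sigma^2 * sum_{i=0..q-k} theta_i * theta_{i+k},
and rho(k) = gamma(k) / gamma(0). Sigma^2 cancels.
  numerator   = (1)*(0.328) + (0.328)*(-0.15) + (-0.15)*(0.196) = 0.2494.
  denominator = (1)^2 + (0.328)^2 + (-0.15)^2 + (0.196)^2 = 1.1685.
  rho(1) = 0.2494 / 1.1685 = 0.2134.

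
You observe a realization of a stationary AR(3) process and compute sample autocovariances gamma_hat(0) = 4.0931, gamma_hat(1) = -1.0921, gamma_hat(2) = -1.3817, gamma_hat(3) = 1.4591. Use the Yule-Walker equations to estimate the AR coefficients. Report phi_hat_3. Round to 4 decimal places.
\hat\phi_{3} = 0.1460

The Yule-Walker equations for an AR(p) process read, in matrix form,
  Gamma_p phi = r_p,   with   (Gamma_p)_{ij} = gamma(|i - j|),
                       (r_p)_i = gamma(i),   i,j = 1..p.
Substitute the sample gammas (Toeplitz matrix and right-hand side of size 3):
  Gamma_p = [[4.0931, -1.0921, -1.3817], [-1.0921, 4.0931, -1.0921], [-1.3817, -1.0921, 4.0931]]
  r_p     = [-1.0921, -1.3817, 1.4591]
Written out (R1..R3):
  (R1) 4.0931 phi_1 - 1.0921 phi_2 - 1.3817 phi_3 = -1.0921
  (R2) -1.0921 phi_1 + 4.0931 phi_2 - 1.0921 phi_3 = -1.3817
  (R3) -1.3817 phi_1 - 1.0921 phi_2 + 4.0931 phi_3 = 1.4591
Gaussian elimination:
  R2 <- R2 - (-1.0921/4.0931) R1 = R2 - (-0.266815) R1:  3.801711 phi_2 - 1.460758 phi_3 = -1.673089
  R3 <- R3 - (-1.3817/4.0931) R1 = R3 - (-0.337568) R1:  -1.460758 phi_2 + 3.626682 phi_3 = 1.090442
  R3 <- R3 - (-1.460758/3.801711) R2 = R3 - (-0.384237) R2:  3.065405 phi_3 = 0.447579
Back-substitution:
  phi_hat_3 = 0.447579 / 3.065405 = 0.14601
  phi_hat_2 = (-1.673089 - (-1.460758)(0.14601)) / 3.801711 = -0.383986
  phi_hat_1 = (-1.0921 - (-1.0921)(-0.383986) - (-1.3817)(0.14601)) / 4.0931 = -0.31998
So phi_hat = [-0.3200, -0.3840, 0.1460].
Therefore phi_hat_3 = 0.1460.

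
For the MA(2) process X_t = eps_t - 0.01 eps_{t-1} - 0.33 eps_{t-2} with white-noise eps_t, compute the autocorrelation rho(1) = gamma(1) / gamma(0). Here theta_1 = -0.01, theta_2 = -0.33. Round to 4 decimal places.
\rho(1) = -0.0060

For an MA(q) process with theta_0 = 1, the autocovariance is
  gamma(k) = sigma^2 * sum_{i=0..q-k} theta_i * theta_{i+k},
and rho(k) = gamma(k) / gamma(0). Sigma^2 cancels.
  numerator   = (1)*(-0.01) + (-0.01)*(-0.33) = -0.0067.
  denominator = (1)^2 + (-0.01)^2 + (-0.33)^2 = 1.109.
  rho(1) = -0.0067 / 1.109 = -0.0060.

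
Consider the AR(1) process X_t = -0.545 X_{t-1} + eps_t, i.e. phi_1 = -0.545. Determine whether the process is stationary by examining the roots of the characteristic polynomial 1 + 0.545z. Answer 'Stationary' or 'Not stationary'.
\text{Stationary}

The AR(p) characteristic polynomial is P(z) = 1 + 0.545z.
Stationarity requires all roots to lie outside the unit circle, i.e. |z| > 1 for every root.
This is linear in z: 1 + (0.545) z = 0  =>  z = -1/(0.545) = -1.834862,  |z| = 1.834862.
Moduli of all roots: 1.8349.
All moduli strictly greater than 1? Yes.
Verdict: Stationary.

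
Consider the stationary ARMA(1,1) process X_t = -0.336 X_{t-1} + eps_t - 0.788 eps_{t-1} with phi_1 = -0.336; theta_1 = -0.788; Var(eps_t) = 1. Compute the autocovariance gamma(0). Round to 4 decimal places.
\gamma(0) = 2.4242

Multiply the model equation by X_{t-k} and take expectations. With theta_0 = psi_0 = 1 and psi_j the MA(infinity) weights, this gives
  gamma(k) - sum_i phi_i gamma(k-i) = c_k,
  c_k = sigma^2 * sum_{j=k..q} theta_j psi_{j-k}   (c_k = 0 for k > q),
using gamma(-m) = gamma(m).
psi-weights needed (psi_j = theta_j + sum_i phi_i psi_{j-i}):
  psi_1 = theta_1 + phi_1 = -0.788 + (-0.336) = -1.124
Right-hand sides:
  c_0 = sigma^2 (1 + theta_1 psi_1) = 1 * (1 + (-0.788)(-1.124)) = 1 * 1.885712 = 1.885712
  c_1 = sigma^2 theta_1 = 1 * (-0.788) = -0.788
  c_2 = 0
Equations for k = 0 and k = 1 (AR order 1):
  gamma(0) = phi_1 gamma(1) + c_0
  gamma(1) = phi_1 gamma(0) + c_1
Substituting the second into the first: gamma(0) (1 - phi_1^2) = c_0 + phi_1 c_1, so
  gamma(0) = (c_0 + phi_1 c_1) / (1 - phi_1^2) = (1.885712 + (-0.336)(-0.788)) / (1 - (-0.336)^2) = 2.15048 / 0.887104 = 2.424158.
Therefore gamma(0) = 2.4242 (to 4 decimal places).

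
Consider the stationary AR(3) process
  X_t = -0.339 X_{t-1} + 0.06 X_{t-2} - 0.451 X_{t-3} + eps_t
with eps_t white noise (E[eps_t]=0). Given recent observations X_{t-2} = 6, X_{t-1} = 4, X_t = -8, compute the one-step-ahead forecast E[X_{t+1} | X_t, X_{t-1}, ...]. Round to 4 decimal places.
E[X_{t+1} \mid \mathcal F_t] = 0.2460

For an AR(p) model X_t = c + sum_i phi_i X_{t-i} + eps_t, the
one-step-ahead conditional mean is
  E[X_{t+1} | X_t, ...] = c + sum_i phi_i X_{t+1-i}.
Substitute known values:
  E[X_{t+1} | ...] = (-0.339) * (-8) + (0.06) * (4) + (-0.451) * (6)
                   = 0.2460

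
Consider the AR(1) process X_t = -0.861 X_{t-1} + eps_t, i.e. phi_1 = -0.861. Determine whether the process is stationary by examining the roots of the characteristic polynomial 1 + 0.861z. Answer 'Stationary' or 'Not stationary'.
\text{Stationary}

The AR(p) characteristic polynomial is P(z) = 1 + 0.861z.
Stationarity requires all roots to lie outside the unit circle, i.e. |z| > 1 for every root.
This is linear in z: 1 + (0.861) z = 0  =>  z = -1/(0.861) = -1.16144,  |z| = 1.16144.
Moduli of all roots: 1.1614.
All moduli strictly greater than 1? Yes.
Verdict: Stationary.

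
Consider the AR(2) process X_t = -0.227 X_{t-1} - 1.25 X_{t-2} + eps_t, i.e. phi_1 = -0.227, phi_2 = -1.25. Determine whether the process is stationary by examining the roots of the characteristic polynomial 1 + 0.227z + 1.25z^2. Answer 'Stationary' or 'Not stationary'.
\text{Not stationary}

The AR(p) characteristic polynomial is P(z) = 1 + 0.227z + 1.25z^2.
Stationarity requires all roots to lie outside the unit circle, i.e. |z| > 1 for every root.
Set 1 + (0.227) z + (1.25) z^2 = 0, i.e. a z^2 + b z + c = 0 with a = 1.25, b = 0.227, c = 1.
Discriminant D = b^2 - 4ac = (0.227)^2 - 4*(1.25)*1 = 0.051529 - (5) = -4.948471.
D < 0, so the roots are the complex-conjugate pair z = (-b +/- i sqrt(-D)) / (2a) = -0.0908 +/- 0.8898i.
For a conjugate pair |z|^2 = z * conj(z) = (product of roots) = c/a = 1/(1.25) = 0.8, so |z| = sqrt(0.8) = 0.8944 for both roots.
Moduli of all roots: 0.8944, 0.8944.
All moduli strictly greater than 1? No.
Verdict: Not stationary.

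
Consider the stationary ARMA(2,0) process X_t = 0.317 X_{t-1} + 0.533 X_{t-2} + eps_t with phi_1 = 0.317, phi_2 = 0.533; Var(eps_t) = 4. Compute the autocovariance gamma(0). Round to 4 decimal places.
\gamma(0) = 10.3616

Multiply the model equation by X_{t-k} and take expectations. With theta_0 = psi_0 = 1 and psi_j the MA(infinity) weights, this gives
  gamma(k) - sum_i phi_i gamma(k-i) = c_k,
  c_k = sigma^2 * sum_{j=k..q} theta_j psi_{j-k}   (c_k = 0 for k > q),
using gamma(-m) = gamma(m).
Pure AR (q = 0): c_0 = sigma^2 = 4, c_k = 0 for k >= 1.
Equations for k = 0, 1, 2 (AR order 2, c_2 = 0):
  (E0) gamma(0) = phi_1 gamma(1) + phi_2 gamma(2) + c_0
  (E1) gamma(1) = phi_1 gamma(0) + phi_2 gamma(1) + c_1
  (E2) gamma(2) = phi_1 gamma(1) + phi_2 gamma(0)
From (E1): gamma(1) = A gamma(0) + B with
  A = phi_1 / (1 - phi_2) = 0.317 / 0.467 = 0.678801,   B = c_1 / (1 - phi_2) = 0 / 0.467 = 0.
Insert (E2) into (E0): gamma(0) (1 - phi_2^2) = phi_1 (1 + phi_2) gamma(1) + c_0.
  phi_1 (1 + phi_2) = (0.317)(1.533) = 0.485961,   1 - phi_2^2 = 0.715911.
Replace gamma(1) by A gamma(0) + B and collect gamma(0):
  gamma(0) [0.715911 - (0.485961)(0.678801)] = c_0 = 4
  gamma(0) * 0.38604 = 4
  gamma(0) = 4 / 0.38604 = 10.361614.
Therefore gamma(0) = 10.3616 (to 4 decimal places).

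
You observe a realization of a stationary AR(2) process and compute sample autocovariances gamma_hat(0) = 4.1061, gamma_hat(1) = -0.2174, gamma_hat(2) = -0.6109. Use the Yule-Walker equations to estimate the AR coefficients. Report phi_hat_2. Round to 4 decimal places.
\hat\phi_{2} = -0.1520

The Yule-Walker equations for an AR(p) process read, in matrix form,
  Gamma_p phi = r_p,   with   (Gamma_p)_{ij} = gamma(|i - j|),
                       (r_p)_i = gamma(i),   i,j = 1..p.
Substitute the sample gammas (Toeplitz matrix and right-hand side of size 2):
  Gamma_p = [[4.1061, -0.2174], [-0.2174, 4.1061]]
  r_p     = [-0.2174, -0.6109]
Written out:
  4.1061 phi_1 - 0.2174 phi_2 = -0.2174
  -0.2174 phi_1 + 4.1061 phi_2 = -0.6109
Solve by Cramer's rule:
  det = gamma(0)^2 - gamma(1)^2 = (4.1061)^2 - (-0.2174)^2 = 16.86005721 - 0.04726276 = 16.81279445
  phi_hat_1 = [gamma(1) gamma(0) - gamma(1) gamma(2)] / det = [(-0.2174)(4.1061) - (-0.2174)(-0.6109)] / 16.81279445 = -1.0254758 / 16.81279445 = -0.061
  phi_hat_2 = [gamma(0) gamma(2) - gamma(1)^2] / det = [(4.1061)(-0.6109) - (-0.2174)^2] / 16.81279445 = -2.55567925 / 16.81279445 = -0.152
So phi_hat = [-0.0610, -0.1520].
Therefore phi_hat_2 = -0.1520.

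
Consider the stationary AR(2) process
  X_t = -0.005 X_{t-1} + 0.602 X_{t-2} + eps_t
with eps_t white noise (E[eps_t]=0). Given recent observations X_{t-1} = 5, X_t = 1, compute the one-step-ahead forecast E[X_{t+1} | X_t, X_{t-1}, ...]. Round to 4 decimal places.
E[X_{t+1} \mid \mathcal F_t] = 3.0050

For an AR(p) model X_t = c + sum_i phi_i X_{t-i} + eps_t, the
one-step-ahead conditional mean is
  E[X_{t+1} | X_t, ...] = c + sum_i phi_i X_{t+1-i}.
Substitute known values:
  E[X_{t+1} | ...] = (-0.005) * (1) + (0.602) * (5)
                   = 3.0050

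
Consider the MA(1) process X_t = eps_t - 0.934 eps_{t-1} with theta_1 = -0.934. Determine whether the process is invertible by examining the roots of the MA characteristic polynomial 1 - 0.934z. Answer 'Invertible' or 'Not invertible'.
\text{Invertible}

The MA(q) characteristic polynomial is P(z) = 1 - 0.934z.
Invertibility requires all roots to lie outside the unit circle, i.e. |z| > 1 for every root.
This is linear in z: 1 + (-0.934) z = 0  =>  z = -1/(-0.934) = 1.070664,  |z| = 1.070664.
Moduli of all roots: 1.0707.
All moduli strictly greater than 1? Yes.
Verdict: Invertible.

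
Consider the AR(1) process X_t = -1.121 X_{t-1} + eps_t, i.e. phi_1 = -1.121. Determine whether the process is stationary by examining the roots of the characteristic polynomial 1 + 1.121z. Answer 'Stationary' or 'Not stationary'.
\text{Not stationary}

The AR(p) characteristic polynomial is P(z) = 1 + 1.121z.
Stationarity requires all roots to lie outside the unit circle, i.e. |z| > 1 for every root.
This is linear in z: 1 + (1.121) z = 0  =>  z = -1/(1.121) = -0.892061,  |z| = 0.892061.
Moduli of all roots: 0.8921.
All moduli strictly greater than 1? No.
Verdict: Not stationary.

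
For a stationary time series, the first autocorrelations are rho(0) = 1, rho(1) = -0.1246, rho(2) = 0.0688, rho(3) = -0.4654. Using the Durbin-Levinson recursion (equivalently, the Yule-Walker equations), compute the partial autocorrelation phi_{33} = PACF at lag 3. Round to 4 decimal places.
\phi_{33} = -0.4590

The PACF at lag k is phi_{kk}, the last component of the solution
to the Yule-Walker system G_k phi = r_k where
  (G_k)_{ij} = rho(|i - j|), (r_k)_i = rho(i), i,j = 1..k.
Equivalently, Durbin-Levinson gives phi_{kk} iteratively:
  phi_{11} = rho(1)
  phi_{kk} = [rho(k) - sum_{j=1..k-1} phi_{k-1,j} rho(k-j)]
            / [1 - sum_{j=1..k-1} phi_{k-1,j} rho(j)],
  phi_{k,j} = phi_{k-1,j} - phi_{kk} phi_{k-1,k-j},  j = 1..k-1.
Step k = 1:
  phi_11 = rho(1) = -0.1246.
Step k = 2:
  phi_22 = [rho(2) - phi_11 rho(1)] / [1 - phi_11 rho(1)] = [0.0688 - (-0.1246)(-0.1246)] / [1 - (-0.1246)(-0.1246)]
         = 0.05327484 / 0.98447484 = 0.054115.
  Update: phi_21 = phi_11 - phi_22 phi_11 = -0.1246 - (0.054115)(-0.1246) = -0.117857.
Step k = 3:
  phi_33 = [rho(3) - phi_21 rho(2) - phi_22 rho(1)] / [1 - phi_21 rho(1) - phi_22 rho(2)]
    numerator   = -0.4654 - (-0.117857)(0.0688) - (0.054115)(-0.1246) = -0.45054869
    denominator = 1 - (-0.117857)(-0.1246) - (0.054115)(0.0688) = 0.98159187
  phi_33 = -0.45054869 / 0.98159187 = -0.459.
Therefore phi_{33} = -0.4590.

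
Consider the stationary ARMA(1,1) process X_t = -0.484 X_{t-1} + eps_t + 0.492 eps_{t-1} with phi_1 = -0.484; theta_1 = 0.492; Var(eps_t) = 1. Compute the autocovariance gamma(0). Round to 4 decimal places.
\gamma(0) = 1.0001

Multiply the model equation by X_{t-k} and take expectations. With theta_0 = psi_0 = 1 and psi_j the MA(infinity) weights, this gives
  gamma(k) - sum_i phi_i gamma(k-i) = c_k,
  c_k = sigma^2 * sum_{j=k..q} theta_j psi_{j-k}   (c_k = 0 for k > q),
using gamma(-m) = gamma(m).
psi-weights needed (psi_j = theta_j + sum_i phi_i psi_{j-i}):
  psi_1 = theta_1 + phi_1 = 0.492 + (-0.484) = 0.008
Right-hand sides:
  c_0 = sigma^2 (1 + theta_1 psi_1) = 1 * (1 + (0.492)(0.008)) = 1 * 1.003936 = 1.003936
  c_1 = sigma^2 theta_1 = 1 * (0.492) = 0.492
  c_2 = 0
Equations for k = 0 and k = 1 (AR order 1):
  gamma(0) = phi_1 gamma(1) + c_0
  gamma(1) = phi_1 gamma(0) + c_1
Substituting the second into the first: gamma(0) (1 - phi_1^2) = c_0 + phi_1 c_1, so
  gamma(0) = (c_0 + phi_1 c_1) / (1 - phi_1^2) = (1.003936 + (-0.484)(0.492)) / (1 - (-0.484)^2) = 0.765808 / 0.765744 = 1.000084.
Therefore gamma(0) = 1.0001 (to 4 decimal places).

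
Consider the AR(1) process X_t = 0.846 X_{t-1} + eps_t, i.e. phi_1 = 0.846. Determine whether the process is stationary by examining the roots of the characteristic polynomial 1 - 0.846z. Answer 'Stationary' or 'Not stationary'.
\text{Stationary}

The AR(p) characteristic polynomial is P(z) = 1 - 0.846z.
Stationarity requires all roots to lie outside the unit circle, i.e. |z| > 1 for every root.
This is linear in z: 1 + (-0.846) z = 0  =>  z = -1/(-0.846) = 1.182033,  |z| = 1.182033.
Moduli of all roots: 1.1820.
All moduli strictly greater than 1? Yes.
Verdict: Stationary.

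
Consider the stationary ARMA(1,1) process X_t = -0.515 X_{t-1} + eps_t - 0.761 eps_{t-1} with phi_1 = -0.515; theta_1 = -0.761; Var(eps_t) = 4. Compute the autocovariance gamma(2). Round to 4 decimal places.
\gamma(2) = 4.9794

Multiply the model equation by X_{t-k} and take expectations. With theta_0 = psi_0 = 1 and psi_j the MA(infinity) weights, this gives
  gamma(k) - sum_i phi_i gamma(k-i) = c_k,
  c_k = sigma^2 * sum_{j=k..q} theta_j psi_{j-k}   (c_k = 0 for k > q),
using gamma(-m) = gamma(m).
psi-weights needed (psi_j = theta_j + sum_i phi_i psi_{j-i}):
  psi_1 = theta_1 + phi_1 = -0.761 + (-0.515) = -1.276
Right-hand sides:
  c_0 = sigma^2 (1 + theta_1 psi_1) = 4 * (1 + (-0.761)(-1.276)) = 4 * 1.971036 = 7.884144
  c_1 = sigma^2 theta_1 = 4 * (-0.761) = -3.044
  c_2 = 0
Equations for k = 0 and k = 1 (AR order 1):
  gamma(0) = phi_1 gamma(1) + c_0
  gamma(1) = phi_1 gamma(0) + c_1
Substituting the second into the first: gamma(0) (1 - phi_1^2) = c_0 + phi_1 c_1, so
  gamma(0) = (c_0 + phi_1 c_1) / (1 - phi_1^2) = (7.884144 + (-0.515)(-3.044)) / (1 - (-0.515)^2) = 9.451804 / 0.734775 = 12.863535.
  gamma(1) = phi_1 gamma(0) + c_1 = (-0.515)(12.863535) + (-3.044) = -9.668721.
For k = 2 (> q): gamma(2) = phi_1 gamma(1) = (-0.515)(-9.668721) = 4.979391.
Therefore gamma(2) = 4.9794 (to 4 decimal places).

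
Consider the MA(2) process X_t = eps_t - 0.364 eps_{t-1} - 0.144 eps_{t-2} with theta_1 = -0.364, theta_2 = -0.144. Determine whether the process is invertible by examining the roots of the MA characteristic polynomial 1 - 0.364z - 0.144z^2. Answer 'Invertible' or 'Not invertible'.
\text{Invertible}

The MA(q) characteristic polynomial is P(z) = 1 - 0.364z - 0.144z^2.
Invertibility requires all roots to lie outside the unit circle, i.e. |z| > 1 for every root.
Set 1 + (-0.364) z + (-0.144) z^2 = 0, i.e. a z^2 + b z + c = 0 with a = -0.144, b = -0.364, c = 1.
Discriminant D = b^2 - 4ac = (-0.364)^2 - 4*(-0.144)*1 = 0.132496 - (-0.576) = 0.708496.
D >= 0, so the roots are real: z = (-b +/- sqrt(D)) / (2a) = (0.364 +/- 0.841722) / (-0.288).
  z_1 = (0.364 + 0.841722) / (-0.288) = -4.1865,   |z_1| = 4.1865.
  z_2 = (0.364 - 0.841722) / (-0.288) = 1.6588,   |z_2| = 1.6588.
Moduli of all roots: 4.1865, 1.6588.
All moduli strictly greater than 1? Yes.
Verdict: Invertible.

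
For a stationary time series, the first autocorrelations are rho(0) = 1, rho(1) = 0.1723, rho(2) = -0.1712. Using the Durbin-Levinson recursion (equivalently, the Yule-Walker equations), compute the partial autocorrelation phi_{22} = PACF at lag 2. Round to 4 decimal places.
\phi_{22} = -0.2070

The PACF at lag k is phi_{kk}, the last component of the solution
to the Yule-Walker system G_k phi = r_k where
  (G_k)_{ij} = rho(|i - j|), (r_k)_i = rho(i), i,j = 1..k.
Equivalently, Durbin-Levinson gives phi_{kk} iteratively:
  phi_{11} = rho(1)
  phi_{kk} = [rho(k) - sum_{j=1..k-1} phi_{k-1,j} rho(k-j)]
            / [1 - sum_{j=1..k-1} phi_{k-1,j} rho(j)],
  phi_{k,j} = phi_{k-1,j} - phi_{kk} phi_{k-1,k-j},  j = 1..k-1.
Step k = 1:
  phi_11 = rho(1) = 0.1723.
Step k = 2:
  phi_22 = [rho(2) - phi_11 rho(1)] / [1 - phi_11 rho(1)] = [-0.1712 - (0.1723)(0.1723)] / [1 - (0.1723)(0.1723)]
         = -0.20088729 / 0.97031271 = -0.207.
Therefore phi_{22} = -0.2070.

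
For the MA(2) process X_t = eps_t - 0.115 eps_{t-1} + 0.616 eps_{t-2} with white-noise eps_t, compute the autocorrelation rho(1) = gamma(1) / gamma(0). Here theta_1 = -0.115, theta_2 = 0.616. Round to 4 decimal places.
\rho(1) = -0.1334

For an MA(q) process with theta_0 = 1, the autocovariance is
  gamma(k) = sigma^2 * sum_{i=0..q-k} theta_i * theta_{i+k},
and rho(k) = gamma(k) / gamma(0). Sigma^2 cancels.
  numerator   = (1)*(-0.115) + (-0.115)*(0.616) = -0.18584.
  denominator = (1)^2 + (-0.115)^2 + (0.616)^2 = 1.392681.
  rho(1) = -0.18584 / 1.392681 = -0.1334.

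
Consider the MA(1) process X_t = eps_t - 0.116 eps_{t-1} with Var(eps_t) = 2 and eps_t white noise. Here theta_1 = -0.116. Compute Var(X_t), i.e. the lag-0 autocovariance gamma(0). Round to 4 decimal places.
\gamma(0) = 2.0269

For an MA(q) process X_t = eps_t + sum_i theta_i eps_{t-i} with
Var(eps_t) = sigma^2, the variance is
  gamma(0) = sigma^2 * (1 + sum_i theta_i^2).
  sum_i theta_i^2 = (-0.116)^2 = 0.013456.
  gamma(0) = 2 * (1 + 0.013456) = 2 * 1.013456 = 2.026912, which rounds to 2.0269.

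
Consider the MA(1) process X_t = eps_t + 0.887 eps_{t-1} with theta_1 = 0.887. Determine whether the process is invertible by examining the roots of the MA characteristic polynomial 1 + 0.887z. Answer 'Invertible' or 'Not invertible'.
\text{Invertible}

The MA(q) characteristic polynomial is P(z) = 1 + 0.887z.
Invertibility requires all roots to lie outside the unit circle, i.e. |z| > 1 for every root.
This is linear in z: 1 + (0.887) z = 0  =>  z = -1/(0.887) = -1.127396,  |z| = 1.127396.
Moduli of all roots: 1.1274.
All moduli strictly greater than 1? Yes.
Verdict: Invertible.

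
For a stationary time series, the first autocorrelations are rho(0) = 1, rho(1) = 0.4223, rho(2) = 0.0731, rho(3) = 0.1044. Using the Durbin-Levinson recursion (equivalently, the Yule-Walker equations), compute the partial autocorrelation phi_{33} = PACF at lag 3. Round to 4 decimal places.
\phi_{33} = 0.1530

The PACF at lag k is phi_{kk}, the last component of the solution
to the Yule-Walker system G_k phi = r_k where
  (G_k)_{ij} = rho(|i - j|), (r_k)_i = rho(i), i,j = 1..k.
Equivalently, Durbin-Levinson gives phi_{kk} iteratively:
  phi_{11} = rho(1)
  phi_{kk} = [rho(k) - sum_{j=1..k-1} phi_{k-1,j} rho(k-j)]
            / [1 - sum_{j=1..k-1} phi_{k-1,j} rho(j)],
  phi_{k,j} = phi_{k-1,j} - phi_{kk} phi_{k-1,k-j},  j = 1..k-1.
Step k = 1:
  phi_11 = rho(1) = 0.4223.
Step k = 2:
  phi_22 = [rho(2) - phi_11 rho(1)] / [1 - phi_11 rho(1)] = [0.0731 - (0.4223)(0.4223)] / [1 - (0.4223)(0.4223)]
         = -0.10523729 / 0.82166271 = -0.128078.
  Update: phi_21 = phi_11 - phi_22 phi_11 = 0.4223 - (-0.128078)(0.4223) = 0.476388.
Step k = 3:
  phi_33 = [rho(3) - phi_21 rho(2) - phi_22 rho(1)] / [1 - phi_21 rho(1) - phi_22 rho(2)]
    numerator   = 0.1044 - (0.476388)(0.0731) - (-0.128078)(0.4223) = 0.1236636
    denominator = 1 - (0.476388)(0.4223) - (-0.128078)(0.0731) = 0.80818408
  phi_33 = 0.1236636 / 0.80818408 = 0.153.
Therefore phi_{33} = 0.1530.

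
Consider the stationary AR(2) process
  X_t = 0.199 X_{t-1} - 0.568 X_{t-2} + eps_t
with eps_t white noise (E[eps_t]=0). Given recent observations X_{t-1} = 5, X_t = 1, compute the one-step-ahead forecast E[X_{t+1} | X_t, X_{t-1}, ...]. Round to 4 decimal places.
E[X_{t+1} \mid \mathcal F_t] = -2.6410

For an AR(p) model X_t = c + sum_i phi_i X_{t-i} + eps_t, the
one-step-ahead conditional mean is
  E[X_{t+1} | X_t, ...] = c + sum_i phi_i X_{t+1-i}.
Substitute known values:
  E[X_{t+1} | ...] = (0.199) * (1) + (-0.568) * (5)
                   = -2.6410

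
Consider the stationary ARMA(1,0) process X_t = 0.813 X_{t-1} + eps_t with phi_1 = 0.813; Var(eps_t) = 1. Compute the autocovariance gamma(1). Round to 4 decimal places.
\gamma(1) = 2.3980

Multiply the model equation by X_{t-k} and take expectations. With theta_0 = psi_0 = 1 and psi_j the MA(infinity) weights, this gives
  gamma(k) - sum_i phi_i gamma(k-i) = c_k,
  c_k = sigma^2 * sum_{j=k..q} theta_j psi_{j-k}   (c_k = 0 for k > q),
using gamma(-m) = gamma(m).
Pure AR (q = 0): c_0 = sigma^2 = 1, c_k = 0 for k >= 1.
Equations for k = 0 and k = 1 (AR order 1):
  gamma(0) = phi_1 gamma(1) + c_0
  gamma(1) = phi_1 gamma(0) + c_1
Substituting the second into the first: gamma(0) (1 - phi_1^2) = c_0 + phi_1 c_1, so
  gamma(0) = c_0 / (1 - phi_1^2) = 1 / (1 - (0.813)^2) = 1 / 0.339031 = 2.949583.
  gamma(1) = phi_1 gamma(0) = (0.813)(2.949583) = 2.398011.
Therefore gamma(1) = 2.3980 (to 4 decimal places).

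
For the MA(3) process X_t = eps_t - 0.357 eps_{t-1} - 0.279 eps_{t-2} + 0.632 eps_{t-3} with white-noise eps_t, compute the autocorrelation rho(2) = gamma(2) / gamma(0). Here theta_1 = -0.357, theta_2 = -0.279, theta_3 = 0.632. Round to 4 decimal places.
\rho(2) = -0.3145

For an MA(q) process with theta_0 = 1, the autocovariance is
  gamma(k) = sigma^2 * sum_{i=0..q-k} theta_i * theta_{i+k},
and rho(k) = gamma(k) / gamma(0). Sigma^2 cancels.
  numerator   = (1)*(-0.279) + (-0.357)*(0.632) = -0.504624.
  denominator = (1)^2 + (-0.357)^2 + (-0.279)^2 + (0.632)^2 = 1.604714.
  rho(2) = -0.504624 / 1.604714 = -0.3145.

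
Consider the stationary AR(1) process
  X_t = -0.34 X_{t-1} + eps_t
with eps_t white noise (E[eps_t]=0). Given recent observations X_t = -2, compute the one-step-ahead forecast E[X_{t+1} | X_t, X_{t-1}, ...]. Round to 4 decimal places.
E[X_{t+1} \mid \mathcal F_t] = 0.6800

For an AR(p) model X_t = c + sum_i phi_i X_{t-i} + eps_t, the
one-step-ahead conditional mean is
  E[X_{t+1} | X_t, ...] = c + sum_i phi_i X_{t+1-i}.
Substitute known values:
  E[X_{t+1} | ...] = (-0.34) * (-2)
                   = 0.6800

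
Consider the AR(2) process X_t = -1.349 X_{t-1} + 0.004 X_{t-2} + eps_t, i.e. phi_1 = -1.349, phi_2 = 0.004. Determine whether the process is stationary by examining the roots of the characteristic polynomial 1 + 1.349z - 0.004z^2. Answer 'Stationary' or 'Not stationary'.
\text{Not stationary}

The AR(p) characteristic polynomial is P(z) = 1 + 1.349z - 0.004z^2.
Stationarity requires all roots to lie outside the unit circle, i.e. |z| > 1 for every root.
Set 1 + (1.349) z + (-0.004) z^2 = 0, i.e. a z^2 + b z + c = 0 with a = -0.004, b = 1.349, c = 1.
Discriminant D = b^2 - 4ac = (1.349)^2 - 4*(-0.004)*1 = 1.819801 - (-0.016) = 1.835801.
D >= 0, so the roots are real: z = (-b +/- sqrt(D)) / (2a) = (-1.349 +/- 1.354917) / (-0.008).
  z_1 = (-1.349 + 1.354917) / (-0.008) = -0.7397,   |z_1| = 0.7397.
  z_2 = (-1.349 - 1.354917) / (-0.008) = 337.9897,   |z_2| = 337.9897.
Moduli of all roots: 0.7397, 337.9897.
All moduli strictly greater than 1? No.
Verdict: Not stationary.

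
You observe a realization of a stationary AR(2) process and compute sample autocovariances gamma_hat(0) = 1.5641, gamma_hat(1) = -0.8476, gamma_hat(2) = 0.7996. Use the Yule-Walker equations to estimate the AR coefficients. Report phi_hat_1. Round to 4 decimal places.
\hat\phi_{1} = -0.3750

The Yule-Walker equations for an AR(p) process read, in matrix form,
  Gamma_p phi = r_p,   with   (Gamma_p)_{ij} = gamma(|i - j|),
                       (r_p)_i = gamma(i),   i,j = 1..p.
Substitute the sample gammas (Toeplitz matrix and right-hand side of size 2):
  Gamma_p = [[1.5641, -0.8476], [-0.8476, 1.5641]]
  r_p     = [-0.8476, 0.7996]
Written out:
  1.5641 phi_1 - 0.8476 phi_2 = -0.8476
  -0.8476 phi_1 + 1.5641 phi_2 = 0.7996
Solve by Cramer's rule:
  det = gamma(0)^2 - gamma(1)^2 = (1.5641)^2 - (-0.8476)^2 = 2.44640881 - 0.71842576 = 1.72798305
  phi_hat_1 = [gamma(1) gamma(0) - gamma(1) gamma(2)] / det = [(-0.8476)(1.5641) - (-0.8476)(0.7996)] / 1.72798305 = -0.6479902 / 1.72798305 = -0.375
  phi_hat_2 = [gamma(0) gamma(2) - gamma(1)^2] / det = [(1.5641)(0.7996) - (-0.8476)^2] / 1.72798305 = 0.5322286 / 1.72798305 = 0.308
So phi_hat = [-0.3750, 0.3080].
Therefore phi_hat_1 = -0.3750.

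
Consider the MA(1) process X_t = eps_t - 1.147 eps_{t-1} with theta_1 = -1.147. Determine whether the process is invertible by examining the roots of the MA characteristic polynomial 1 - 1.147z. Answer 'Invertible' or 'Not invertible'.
\text{Not invertible}

The MA(q) characteristic polynomial is P(z) = 1 - 1.147z.
Invertibility requires all roots to lie outside the unit circle, i.e. |z| > 1 for every root.
This is linear in z: 1 + (-1.147) z = 0  =>  z = -1/(-1.147) = 0.87184,  |z| = 0.87184.
Moduli of all roots: 0.8718.
All moduli strictly greater than 1? No.
Verdict: Not invertible.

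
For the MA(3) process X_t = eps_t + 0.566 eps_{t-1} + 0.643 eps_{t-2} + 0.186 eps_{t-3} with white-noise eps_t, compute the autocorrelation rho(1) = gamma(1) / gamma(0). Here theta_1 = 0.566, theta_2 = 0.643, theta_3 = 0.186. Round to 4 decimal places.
\rho(1) = 0.5935

For an MA(q) process with theta_0 = 1, the autocovariance is
  gamma(k) = sigma^2 * sum_{i=0..q-k} theta_i * theta_{i+k},
and rho(k) = gamma(k) / gamma(0). Sigma^2 cancels.
  numerator   = (1)*(0.566) + (0.566)*(0.643) + (0.643)*(0.186) = 1.049536.
  denominator = (1)^2 + (0.566)^2 + (0.643)^2 + (0.186)^2 = 1.768401.
  rho(1) = 1.049536 / 1.768401 = 0.5935.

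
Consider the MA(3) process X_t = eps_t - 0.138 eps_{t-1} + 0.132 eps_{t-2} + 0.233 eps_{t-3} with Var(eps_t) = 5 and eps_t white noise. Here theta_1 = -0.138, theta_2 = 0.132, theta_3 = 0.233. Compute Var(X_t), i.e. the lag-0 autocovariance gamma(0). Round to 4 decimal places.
\gamma(0) = 5.4538

For an MA(q) process X_t = eps_t + sum_i theta_i eps_{t-i} with
Var(eps_t) = sigma^2, the variance is
  gamma(0) = sigma^2 * (1 + sum_i theta_i^2).
  sum_i theta_i^2 = (-0.138)^2 + (0.132)^2 + (0.233)^2 = 0.019044 + 0.017424 + 0.054289 = 0.090757.
  gamma(0) = 5 * (1 + 0.090757) = 5 * 1.090757 = 5.453785, which rounds to 5.4538.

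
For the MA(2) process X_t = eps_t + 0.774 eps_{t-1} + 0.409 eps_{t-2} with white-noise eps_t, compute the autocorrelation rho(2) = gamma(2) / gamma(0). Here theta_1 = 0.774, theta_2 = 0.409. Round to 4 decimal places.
\rho(2) = 0.2316

For an MA(q) process with theta_0 = 1, the autocovariance is
  gamma(k) = sigma^2 * sum_{i=0..q-k} theta_i * theta_{i+k},
and rho(k) = gamma(k) / gamma(0). Sigma^2 cancels.
  numerator   = (1)*(0.409) = 0.409.
  denominator = (1)^2 + (0.774)^2 + (0.409)^2 = 1.766357.
  rho(2) = 0.409 / 1.766357 = 0.2316.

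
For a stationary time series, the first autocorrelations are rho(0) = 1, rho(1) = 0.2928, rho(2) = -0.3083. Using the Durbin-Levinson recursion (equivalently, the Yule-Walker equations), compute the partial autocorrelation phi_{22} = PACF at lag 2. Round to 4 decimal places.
\phi_{22} = -0.4310

The PACF at lag k is phi_{kk}, the last component of the solution
to the Yule-Walker system G_k phi = r_k where
  (G_k)_{ij} = rho(|i - j|), (r_k)_i = rho(i), i,j = 1..k.
Equivalently, Durbin-Levinson gives phi_{kk} iteratively:
  phi_{11} = rho(1)
  phi_{kk} = [rho(k) - sum_{j=1..k-1} phi_{k-1,j} rho(k-j)]
            / [1 - sum_{j=1..k-1} phi_{k-1,j} rho(j)],
  phi_{k,j} = phi_{k-1,j} - phi_{kk} phi_{k-1,k-j},  j = 1..k-1.
Step k = 1:
  phi_11 = rho(1) = 0.2928.
Step k = 2:
  phi_22 = [rho(2) - phi_11 rho(1)] / [1 - phi_11 rho(1)] = [-0.3083 - (0.2928)(0.2928)] / [1 - (0.2928)(0.2928)]
         = -0.39403184 / 0.91426816 = -0.431.
Therefore phi_{22} = -0.4310.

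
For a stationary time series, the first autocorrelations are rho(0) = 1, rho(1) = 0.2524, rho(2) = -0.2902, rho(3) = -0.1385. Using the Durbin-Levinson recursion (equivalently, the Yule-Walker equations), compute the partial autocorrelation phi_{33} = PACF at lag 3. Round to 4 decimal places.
\phi_{33} = 0.0721

The PACF at lag k is phi_{kk}, the last component of the solution
to the Yule-Walker system G_k phi = r_k where
  (G_k)_{ij} = rho(|i - j|), (r_k)_i = rho(i), i,j = 1..k.
Equivalently, Durbin-Levinson gives phi_{kk} iteratively:
  phi_{11} = rho(1)
  phi_{kk} = [rho(k) - sum_{j=1..k-1} phi_{k-1,j} rho(k-j)]
            / [1 - sum_{j=1..k-1} phi_{k-1,j} rho(j)],
  phi_{k,j} = phi_{k-1,j} - phi_{kk} phi_{k-1,k-j},  j = 1..k-1.
Step k = 1:
  phi_11 = rho(1) = 0.2524.
Step k = 2:
  phi_22 = [rho(2) - phi_11 rho(1)] / [1 - phi_11 rho(1)] = [-0.2902 - (0.2524)(0.2524)] / [1 - (0.2524)(0.2524)]
         = -0.35390576 / 0.93629424 = -0.377986.
  Update: phi_21 = phi_11 - phi_22 phi_11 = 0.2524 - (-0.377986)(0.2524) = 0.347804.
Step k = 3:
  phi_33 = [rho(3) - phi_21 rho(2) - phi_22 rho(1)] / [1 - phi_21 rho(1) - phi_22 rho(2)]
    numerator   = -0.1385 - (0.347804)(-0.2902) - (-0.377986)(0.2524) = 0.05783617
    denominator = 1 - (0.347804)(0.2524) - (-0.377986)(-0.2902) = 0.80252295
  phi_33 = 0.05783617 / 0.80252295 = 0.0721.
Therefore phi_{33} = 0.0721.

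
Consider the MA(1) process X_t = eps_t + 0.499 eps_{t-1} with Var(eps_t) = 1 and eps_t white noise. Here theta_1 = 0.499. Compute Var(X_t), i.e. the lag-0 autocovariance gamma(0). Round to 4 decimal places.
\gamma(0) = 1.2490

For an MA(q) process X_t = eps_t + sum_i theta_i eps_{t-i} with
Var(eps_t) = sigma^2, the variance is
  gamma(0) = sigma^2 * (1 + sum_i theta_i^2).
  sum_i theta_i^2 = (0.499)^2 = 0.249001.
  gamma(0) = 1 * (1 + 0.249001) = 1 * 1.249001 = 1.249001, which rounds to 1.2490.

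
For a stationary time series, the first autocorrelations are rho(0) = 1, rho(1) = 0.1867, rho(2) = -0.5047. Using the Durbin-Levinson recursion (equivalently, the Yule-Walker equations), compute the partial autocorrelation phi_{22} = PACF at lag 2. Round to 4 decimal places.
\phi_{22} = -0.5590

The PACF at lag k is phi_{kk}, the last component of the solution
to the Yule-Walker system G_k phi = r_k where
  (G_k)_{ij} = rho(|i - j|), (r_k)_i = rho(i), i,j = 1..k.
Equivalently, Durbin-Levinson gives phi_{kk} iteratively:
  phi_{11} = rho(1)
  phi_{kk} = [rho(k) - sum_{j=1..k-1} phi_{k-1,j} rho(k-j)]
            / [1 - sum_{j=1..k-1} phi_{k-1,j} rho(j)],
  phi_{k,j} = phi_{k-1,j} - phi_{kk} phi_{k-1,k-j},  j = 1..k-1.
Step k = 1:
  phi_11 = rho(1) = 0.1867.
Step k = 2:
  phi_22 = [rho(2) - phi_11 rho(1)] / [1 - phi_11 rho(1)] = [-0.5047 - (0.1867)(0.1867)] / [1 - (0.1867)(0.1867)]
         = -0.53955689 / 0.96514311 = -0.559.
Therefore phi_{22} = -0.5590.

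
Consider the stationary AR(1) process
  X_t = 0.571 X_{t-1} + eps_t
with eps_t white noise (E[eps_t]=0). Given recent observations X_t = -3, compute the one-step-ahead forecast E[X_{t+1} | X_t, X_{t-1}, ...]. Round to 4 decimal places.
E[X_{t+1} \mid \mathcal F_t] = -1.7130

For an AR(p) model X_t = c + sum_i phi_i X_{t-i} + eps_t, the
one-step-ahead conditional mean is
  E[X_{t+1} | X_t, ...] = c + sum_i phi_i X_{t+1-i}.
Substitute known values:
  E[X_{t+1} | ...] = (0.571) * (-3)
                   = -1.7130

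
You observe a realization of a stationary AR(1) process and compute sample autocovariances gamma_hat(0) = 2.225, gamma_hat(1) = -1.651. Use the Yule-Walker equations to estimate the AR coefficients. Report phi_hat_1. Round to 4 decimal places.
\hat\phi_{1} = -0.7420

The Yule-Walker equations for an AR(p) process read, in matrix form,
  Gamma_p phi = r_p,   with   (Gamma_p)_{ij} = gamma(|i - j|),
                       (r_p)_i = gamma(i),   i,j = 1..p.
Substitute the sample gammas (Toeplitz matrix and right-hand side of size 1):
  Gamma_p = [[2.225]]
  r_p     = [-1.651]
With p = 1 this is the single equation gamma(0) phi_1 = gamma(1):
  phi_hat_1 = gamma(1) / gamma(0) = -1.651 / 2.225 = -0.7420.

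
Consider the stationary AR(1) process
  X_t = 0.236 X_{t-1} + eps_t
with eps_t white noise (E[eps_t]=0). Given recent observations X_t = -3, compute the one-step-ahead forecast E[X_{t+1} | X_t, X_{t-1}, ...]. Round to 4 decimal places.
E[X_{t+1} \mid \mathcal F_t] = -0.7080

For an AR(p) model X_t = c + sum_i phi_i X_{t-i} + eps_t, the
one-step-ahead conditional mean is
  E[X_{t+1} | X_t, ...] = c + sum_i phi_i X_{t+1-i}.
Substitute known values:
  E[X_{t+1} | ...] = (0.236) * (-3)
                   = -0.7080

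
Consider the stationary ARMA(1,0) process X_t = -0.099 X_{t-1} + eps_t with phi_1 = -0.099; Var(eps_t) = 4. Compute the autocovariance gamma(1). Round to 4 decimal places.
\gamma(1) = -0.3999

Multiply the model equation by X_{t-k} and take expectations. With theta_0 = psi_0 = 1 and psi_j the MA(infinity) weights, this gives
  gamma(k) - sum_i phi_i gamma(k-i) = c_k,
  c_k = sigma^2 * sum_{j=k..q} theta_j psi_{j-k}   (c_k = 0 for k > q),
using gamma(-m) = gamma(m).
Pure AR (q = 0): c_0 = sigma^2 = 4, c_k = 0 for k >= 1.
Equations for k = 0 and k = 1 (AR order 1):
  gamma(0) = phi_1 gamma(1) + c_0
  gamma(1) = phi_1 gamma(0) + c_1
Substituting the second into the first: gamma(0) (1 - phi_1^2) = c_0 + phi_1 c_1, so
  gamma(0) = c_0 / (1 - phi_1^2) = 4 / (1 - (-0.099)^2) = 4 / 0.990199 = 4.039592.
  gamma(1) = phi_1 gamma(0) = (-0.099)(4.039592) = -0.39992.
Therefore gamma(1) = -0.3999 (to 4 decimal places).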